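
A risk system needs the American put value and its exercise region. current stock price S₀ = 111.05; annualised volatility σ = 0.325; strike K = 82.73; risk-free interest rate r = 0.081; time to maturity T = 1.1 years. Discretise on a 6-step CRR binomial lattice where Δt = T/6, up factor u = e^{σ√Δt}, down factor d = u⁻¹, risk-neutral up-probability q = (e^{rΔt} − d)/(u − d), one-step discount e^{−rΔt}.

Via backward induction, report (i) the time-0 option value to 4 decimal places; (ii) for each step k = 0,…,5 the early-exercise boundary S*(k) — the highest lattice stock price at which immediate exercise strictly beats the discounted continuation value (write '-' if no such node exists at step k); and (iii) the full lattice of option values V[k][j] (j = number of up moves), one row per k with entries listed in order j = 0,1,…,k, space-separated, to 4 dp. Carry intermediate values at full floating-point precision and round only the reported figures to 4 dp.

price = 1.9531
boundary = - - - - 63.6471 73.1499
tree:
1.9531
3.5983 0.4838
6.4897 1.0206 0.0000
11.3681 2.1530 0.0000 0.0000
19.0829 4.5415 0.0000 0.0000 0.0000
27.3512 9.5801 0.0000 0.0000 0.0000 0.0000
34.5454 19.0829 0.0000 0.0000 0.0000 0.0000 0.0000

Δt=0.18333  u=1.14930  d=0.87009  q=0.51885  discount=0.98526
step 6 (expiry): payoffs max(K−S,0) = 34.5454 19.0829 0.0000 0.0000 0.0000 0.0000 0.0000
step 5: (k=5,j=0): S=55.3788, (K−S)⁺=27.3512, hold=26.1317 ⇒ V=27.3512 exercise | (k=5,j=1): S=73.1499, (K−S)⁺=9.5801, hold=9.0464 ⇒ V=9.5801 exercise | (k=5,j=2): S=96.6237, (K−S)⁺=0.0000, hold=0.0000 ⇒ V=0.0000 continue | (k=5,j=3): S=127.6302, (K−S)⁺=0.0000, hold=0.0000 ⇒ V=0.0000 continue | (k=5,j=4): S=168.5868, (K−S)⁺=0.0000, hold=0.0000 ⇒ V=0.0000 continue | (k=5,j=5): S=222.6863, (K−S)⁺=0.0000, hold=0.0000 ⇒ V=0.0000 continue  boundary S*=73.1499
step 4: (k=4,j=0): S=63.6471, (K−S)⁺=19.0829, hold=17.8634 ⇒ V=19.0829 exercise | (k=4,j=1): S=84.0715, (K−S)⁺=0.0000, hold=4.5415 ⇒ V=4.5415 continue | (k=4,j=2): S=111.0500, (K−S)⁺=0.0000, hold=0.0000 ⇒ V=0.0000 continue | (k=4,j=3): S=146.6860, (K−S)⁺=0.0000, hold=0.0000 ⇒ V=0.0000 continue | (k=4,j=4): S=193.7575, (K−S)⁺=0.0000, hold=0.0000 ⇒ V=0.0000 continue  boundary S*=63.6471
step 3: (k=3,j=0): S=73.1499, (K−S)⁺=9.5801, hold=11.3681 ⇒ V=11.3681 continue | (k=3,j=1): S=96.6237, (K−S)⁺=0.0000, hold=2.1530 ⇒ V=2.1530 continue | (k=3,j=2): S=127.6302, (K−S)⁺=0.0000, hold=0.0000 ⇒ V=0.0000 continue | (k=3,j=3): S=168.5868, (K−S)⁺=0.0000, hold=0.0000 ⇒ V=0.0000 continue  boundary S*=-
step 2: (k=2,j=0): S=84.0715, (K−S)⁺=0.0000, hold=6.4897 ⇒ V=6.4897 continue | (k=2,j=1): S=111.0500, (K−S)⁺=0.0000, hold=1.0206 ⇒ V=1.0206 continue | (k=2,j=2): S=146.6860, (K−S)⁺=0.0000, hold=0.0000 ⇒ V=0.0000 continue  boundary S*=-
step 1: (k=1,j=0): S=96.6237, (K−S)⁺=0.0000, hold=3.5983 ⇒ V=3.5983 continue | (k=1,j=1): S=127.6302, (K−S)⁺=0.0000, hold=0.4838 ⇒ V=0.4838 continue  boundary S*=-
step 0: (k=0,j=0): S=111.0500, (K−S)⁺=0.0000, hold=1.9531 ⇒ V=1.9531 continue  boundary S*=-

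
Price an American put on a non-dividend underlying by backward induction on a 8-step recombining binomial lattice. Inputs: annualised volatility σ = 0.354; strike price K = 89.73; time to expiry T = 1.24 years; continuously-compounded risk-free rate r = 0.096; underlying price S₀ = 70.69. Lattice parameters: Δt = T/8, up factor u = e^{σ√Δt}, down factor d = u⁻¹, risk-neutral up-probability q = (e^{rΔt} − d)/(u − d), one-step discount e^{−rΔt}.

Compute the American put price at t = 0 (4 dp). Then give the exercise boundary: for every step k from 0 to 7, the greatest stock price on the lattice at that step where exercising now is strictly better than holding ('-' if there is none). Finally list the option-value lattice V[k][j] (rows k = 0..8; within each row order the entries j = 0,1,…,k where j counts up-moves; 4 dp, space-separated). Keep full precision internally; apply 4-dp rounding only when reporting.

Δt=0.15500  u=1.14955  d=0.86991  q=0.51882  discount=0.98523
step 8 (expiry): payoffs max(K−S,0) = 66.5487 59.0968 49.2493 36.2363 19.0400 0.0000 0.0000 0.0000 0.0000
step 7: (k=7,j=0): S=26.6480, (K−S)⁺=63.0820, hold=61.7567 ⇒ V=63.0820 exercise | (k=7,j=1): S=35.2144, (K−S)⁺=54.5156, hold=53.1903 ⇒ V=54.5156 exercise | (k=7,j=2): S=46.5345, (K−S)⁺=43.1955, hold=41.8702 ⇒ V=43.1955 exercise | (k=7,j=3): S=61.4937, (K−S)⁺=28.2363, hold=26.9110 ⇒ V=28.2363 exercise | (k=7,j=4): S=81.2616, (K−S)⁺=8.4684, hold=9.0263 ⇒ V=9.0263 continue | (k=7,j=5): S=107.3843, (K−S)⁺=0.0000, hold=0.0000 ⇒ V=0.0000 continue | (k=7,j=6): S=141.9044, (K−S)⁺=0.0000, hold=0.0000 ⇒ V=0.0000 continue | (k=7,j=7): S=187.5215, (K−S)⁺=0.0000, hold=0.0000 ⇒ V=0.0000 continue  boundary S*=61.4937
step 6: (k=6,j=0): S=30.6332, (K−S)⁺=59.0968, hold=57.7715 ⇒ V=59.0968 exercise | (k=6,j=1): S=40.4807, (K−S)⁺=49.2493, hold=47.9240 ⇒ V=49.2493 exercise | (k=6,j=2): S=53.4937, (K−S)⁺=36.2363, hold=34.9110 ⇒ V=36.2363 exercise | (k=6,j=3): S=70.6900, (K−S)⁺=19.0400, hold=17.9999 ⇒ V=19.0400 exercise | (k=6,j=4): S=93.4143, (K−S)⁺=0.0000, hold=4.2791 ⇒ V=4.2791 continue | (k=6,j=5): S=123.4435, (K−S)⁺=0.0000, hold=0.0000 ⇒ V=0.0000 continue | (k=6,j=6): S=163.1261, (K−S)⁺=0.0000, hold=0.0000 ⇒ V=0.0000 continue  boundary S*=70.6900
step 5: (k=5,j=0): S=35.2144, (K−S)⁺=54.5156, hold=53.1903 ⇒ V=54.5156 exercise | (k=5,j=1): S=46.5345, (K−S)⁺=43.1955, hold=41.8702 ⇒ V=43.1955 exercise | (k=5,j=2): S=61.4937, (K−S)⁺=28.2363, hold=26.9110 ⇒ V=28.2363 exercise | (k=5,j=3): S=81.2616, (K−S)⁺=8.4684, hold=11.2136 ⇒ V=11.2136 continue | (k=5,j=4): S=107.3843, (K−S)⁺=0.0000, hold=2.0286 ⇒ V=2.0286 continue | (k=5,j=5): S=141.9044, (K−S)⁺=0.0000, hold=0.0000 ⇒ V=0.0000 continue  boundary S*=61.4937
step 4: (k=4,j=0): S=40.4807, (K−S)⁺=49.2493, hold=47.9240 ⇒ V=49.2493 exercise | (k=4,j=1): S=53.4937, (K−S)⁺=36.2363, hold=34.9110 ⇒ V=36.2363 exercise | (k=4,j=2): S=70.6900, (K−S)⁺=19.0400, hold=19.1180 ⇒ V=19.1180 continue | (k=4,j=3): S=93.4143, (K−S)⁺=0.0000, hold=6.3530 ⇒ V=6.3530 continue | (k=4,j=4): S=123.4435, (K−S)⁺=0.0000, hold=0.9617 ⇒ V=0.9617 continue  boundary S*=53.4937
step 3: (k=3,j=0): S=46.5345, (K−S)⁺=43.1955, hold=41.8702 ⇒ V=43.1955 exercise | (k=3,j=1): S=61.4937, (K−S)⁺=28.2363, hold=26.9509 ⇒ V=28.2363 exercise | (k=3,j=2): S=81.2616, (K−S)⁺=8.4684, hold=12.3107 ⇒ V=12.3107 continue | (k=3,j=3): S=107.3843, (K−S)⁺=0.0000, hold=3.5033 ⇒ V=3.5033 continue  boundary S*=61.4937
step 2: (k=2,j=0): S=53.4937, (K−S)⁺=36.2363, hold=34.9110 ⇒ V=36.2363 exercise | (k=2,j=1): S=70.6900, (K−S)⁺=19.0400, hold=19.6787 ⇒ V=19.6787 continue | (k=2,j=2): S=93.4143, (K−S)⁺=0.0000, hold=7.6269 ⇒ V=7.6269 continue  boundary S*=53.4937
step 1: (k=1,j=0): S=61.4937, (K−S)⁺=28.2363, hold=27.2375 ⇒ V=28.2363 exercise | (k=1,j=1): S=81.2616, (K−S)⁺=8.4684, hold=13.2277 ⇒ V=13.2277 continue  boundary S*=61.4937
step 0: (k=0,j=0): S=70.6900, (K−S)⁺=19.0400, hold=20.1475 ⇒ V=20.1475 continue  boundary S*=-

price = 20.1475
boundary = - 61.4937 53.4937 61.4937 53.4937 61.4937 70.6900 61.4937
tree:
20.1475
28.2363 13.2277
36.2363 19.6787 7.6269
43.1955 28.2363 12.3107 3.5033
49.2493 36.2363 19.1180 6.3530 0.9617
54.5156 43.1955 28.2363 11.2136 2.0286 0.0000
59.0968 49.2493 36.2363 19.0400 4.2791 0.0000 0.0000
63.0820 54.5156 43.1955 28.2363 9.0263 0.0000 0.0000 0.0000
66.5487 59.0968 49.2493 36.2363 19.0400 0.0000 0.0000 0.0000 0.0000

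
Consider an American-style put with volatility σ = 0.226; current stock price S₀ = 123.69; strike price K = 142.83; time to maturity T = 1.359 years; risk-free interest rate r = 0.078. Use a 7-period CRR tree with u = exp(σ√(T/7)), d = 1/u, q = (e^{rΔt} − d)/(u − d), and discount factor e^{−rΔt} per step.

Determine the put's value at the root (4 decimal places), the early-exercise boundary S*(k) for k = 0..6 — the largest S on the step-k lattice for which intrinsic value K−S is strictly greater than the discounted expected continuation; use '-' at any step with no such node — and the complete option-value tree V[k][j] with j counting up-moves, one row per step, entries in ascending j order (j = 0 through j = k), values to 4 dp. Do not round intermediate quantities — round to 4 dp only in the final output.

price = 20.2244
boundary = - 111.9664 101.3540 111.9664 123.6900 111.9664 123.6900
tree:
20.2244
30.8636 12.1356
41.4760 19.7129 6.3119
51.0825 30.8636 11.1942 2.5178
59.7785 41.4760 19.1400 5.0451 0.5331
67.6503 51.0825 30.8636 9.9382 1.2072 0.0000
74.7759 59.7785 41.4760 19.1400 2.7333 0.0000 0.0000
81.2262 67.6503 51.0825 30.8636 6.1889 0.0000 0.0000 0.0000

Δt=0.19414  u=1.10471  d=0.90522  q=0.55161  discount=0.98497
step 7 (expiry): payoffs max(K−S,0) = 81.2262 67.6503 51.0825 30.8636 6.1889 0.0000 0.0000 0.0000
step 6: (k=6,j=0): S=68.0541, (K−S)⁺=74.7759, hold=72.6293 ⇒ V=74.7759 exercise | (k=6,j=1): S=83.0515, (K−S)⁺=59.7785, hold=57.6319 ⇒ V=59.7785 exercise | (k=6,j=2): S=101.3540, (K−S)⁺=41.4760, hold=39.3294 ⇒ V=41.4760 exercise | (k=6,j=3): S=123.6900, (K−S)⁺=19.1400, hold=16.9934 ⇒ V=19.1400 exercise | (k=6,j=4): S=150.9483, (K−S)⁺=0.0000, hold=2.7333 ⇒ V=2.7333 continue | (k=6,j=5): S=184.2136, (K−S)⁺=0.0000, hold=0.0000 ⇒ V=0.0000 continue | (k=6,j=6): S=224.8097, (K−S)⁺=0.0000, hold=0.0000 ⇒ V=0.0000 continue  boundary S*=123.6900
step 5: (k=5,j=0): S=75.1797, (K−S)⁺=67.6503, hold=65.5037 ⇒ V=67.6503 exercise | (k=5,j=1): S=91.7475, (K−S)⁺=51.0825, hold=48.9359 ⇒ V=51.0825 exercise | (k=5,j=2): S=111.9664, (K−S)⁺=30.8636, hold=28.7170 ⇒ V=30.8636 exercise | (k=5,j=3): S=136.6411, (K−S)⁺=6.1889, hold=9.9382 ⇒ V=9.9382 continue | (k=5,j=4): S=166.7535, (K−S)⁺=0.0000, hold=1.2072 ⇒ V=1.2072 continue | (k=5,j=5): S=203.5018, (K−S)⁺=0.0000, hold=0.0000 ⇒ V=0.0000 continue  boundary S*=111.9664
step 4: (k=4,j=0): S=83.0515, (K−S)⁺=59.7785, hold=57.6319 ⇒ V=59.7785 exercise | (k=4,j=1): S=101.3540, (K−S)⁺=41.4760, hold=39.3294 ⇒ V=41.4760 exercise | (k=4,j=2): S=123.6900, (K−S)⁺=19.1400, hold=19.0305 ⇒ V=19.1400 exercise | (k=4,j=3): S=150.9483, (K−S)⁺=0.0000, hold=5.0451 ⇒ V=5.0451 continue | (k=4,j=4): S=184.2136, (K−S)⁺=0.0000, hold=0.5331 ⇒ V=0.5331 continue  boundary S*=123.6900
step 3: (k=3,j=0): S=91.7475, (K−S)⁺=51.0825, hold=48.9359 ⇒ V=51.0825 exercise | (k=3,j=1): S=111.9664, (K−S)⁺=30.8636, hold=28.7170 ⇒ V=30.8636 exercise | (k=3,j=2): S=136.6411, (K−S)⁺=6.1889, hold=11.1942 ⇒ V=11.1942 continue | (k=3,j=3): S=166.7535, (K−S)⁺=0.0000, hold=2.5178 ⇒ V=2.5178 continue  boundary S*=111.9664
step 2: (k=2,j=0): S=101.3540, (K−S)⁺=41.4760, hold=39.3294 ⇒ V=41.4760 exercise | (k=2,j=1): S=123.6900, (K−S)⁺=19.1400, hold=19.7129 ⇒ V=19.7129 continue | (k=2,j=2): S=150.9483, (K−S)⁺=0.0000, hold=6.3119 ⇒ V=6.3119 continue  boundary S*=101.3540
step 1: (k=1,j=0): S=111.9664, (K−S)⁺=30.8636, hold=29.0282 ⇒ V=30.8636 exercise | (k=1,j=1): S=136.6411, (K−S)⁺=6.1889, hold=12.1356 ⇒ V=12.1356 continue  boundary S*=111.9664
step 0: (k=0,j=0): S=123.6900, (K−S)⁺=19.1400, hold=20.2244 ⇒ V=20.2244 continue  boundary S*=-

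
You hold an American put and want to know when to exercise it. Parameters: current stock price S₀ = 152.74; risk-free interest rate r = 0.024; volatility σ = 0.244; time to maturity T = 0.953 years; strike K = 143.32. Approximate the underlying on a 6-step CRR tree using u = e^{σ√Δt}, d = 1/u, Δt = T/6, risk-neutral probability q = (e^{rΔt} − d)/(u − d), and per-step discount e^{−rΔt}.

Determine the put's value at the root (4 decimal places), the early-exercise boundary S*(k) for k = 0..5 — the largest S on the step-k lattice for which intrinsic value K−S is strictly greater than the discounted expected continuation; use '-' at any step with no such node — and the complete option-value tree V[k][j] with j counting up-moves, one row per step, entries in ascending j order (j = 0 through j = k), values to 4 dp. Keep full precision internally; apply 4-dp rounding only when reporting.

Δt=0.15883, u=1.10213, d=0.90734, q=0.49532, disc=e^(-rΔt)=0.99620
k=6 terminal: V=max(K-S,0) → 58.0966 39.8002 17.5757 0.0000 0.0000 0.0000 0.0000
k=5: j=0 S=93.9272 intr=49.3928 cont=48.8475 V=49.3928[EX]; j=1 S=114.0922 intr=29.2278 cont=28.6825 V=29.2278[EX]; j=2 S=138.5864 intr=4.7336 cont=8.8365 V=8.8365[hold]; j=3 S=168.3391 intr=0.0000 cont=0.0000 V=0.0000[hold]; j=4 S=204.4795 intr=0.0000 cont=0.0000 V=0.0000[hold]; j=5 S=248.3787 intr=0.0000 cont=0.0000 V=0.0000[hold]  S*(5)=114.0922
k=4: j=0 S=103.5198 intr=39.8002 cont=39.2549 V=39.8002[EX]; j=1 S=125.7443 intr=17.5757 cont=19.0549 V=19.0549[hold]; j=2 S=152.7400 intr=0.0000 cont=4.4427 V=4.4427[hold]; j=3 S=185.5314 intr=0.0000 cont=0.0000 V=0.0000[hold]; j=4 S=225.3627 intr=0.0000 cont=0.0000 V=0.0000[hold]  S*(4)=103.5198
k=3: j=0 S=114.0922 intr=29.2278 cont=29.4124 V=29.4124[hold]; j=1 S=138.5864 intr=4.7336 cont=11.7723 V=11.7723[hold]; j=2 S=168.3391 intr=0.0000 cont=2.2336 V=2.2336[hold]; j=3 S=204.4795 intr=0.0000 cont=0.0000 V=0.0000[hold]  S*(3)=-
k=2: j=0 S=125.7443 intr=17.5757 cont=20.5963 V=20.5963[hold]; j=1 S=152.7400 intr=0.0000 cont=7.0208 V=7.0208[hold]; j=2 S=185.5314 intr=0.0000 cont=1.1230 V=1.1230[hold]  S*(2)=-
k=1: j=0 S=138.5864 intr=4.7336 cont=13.8194 V=13.8194[hold]; j=1 S=168.3391 intr=0.0000 cont=4.0839 V=4.0839[hold]  S*(1)=-
k=0: j=0 S=152.7400 intr=0.0000 cont=8.9630 V=8.9630[hold]  S*(0)=-

price = 8.9630
boundary = - - - - 103.5198 114.0922
tree:
8.9630
13.8194 4.0839
20.5963 7.0208 1.1230
29.4124 11.7723 2.2336 0.0000
39.8002 19.0549 4.4427 0.0000 0.0000
49.3928 29.2278 8.8365 0.0000 0.0000 0.0000
58.0966 39.8002 17.5757 0.0000 0.0000 0.0000 0.0000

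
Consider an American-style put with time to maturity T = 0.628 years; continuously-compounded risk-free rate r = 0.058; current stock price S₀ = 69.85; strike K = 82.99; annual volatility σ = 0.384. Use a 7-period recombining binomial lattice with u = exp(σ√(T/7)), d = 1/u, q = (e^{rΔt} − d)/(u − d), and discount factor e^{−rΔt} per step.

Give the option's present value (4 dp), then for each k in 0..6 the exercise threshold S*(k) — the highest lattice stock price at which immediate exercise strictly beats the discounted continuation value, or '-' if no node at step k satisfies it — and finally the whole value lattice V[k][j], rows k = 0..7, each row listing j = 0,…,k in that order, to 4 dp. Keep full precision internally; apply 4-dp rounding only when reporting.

price = 15.8822
boundary = - - 55.4963 49.4667 55.4963 62.2609 69.8500
tree:
15.8822
21.2620 10.5374
27.4937 15.1011 5.9723
33.5233 20.8434 9.3767 2.5471
38.8978 27.4937 14.2492 4.4830 0.5903
43.6884 33.5233 20.7291 7.7599 1.1725 0.0000
47.9585 38.8978 27.4937 13.1400 2.3289 0.0000 0.0000
51.7646 43.6884 33.5233 20.7291 4.6258 0.0000 0.0000 0.0000

Δt=0.08971, u=1.12189, d=0.89135, q=0.49391, disc=e^(-rΔt)=0.99481
k=7 terminal: V=max(K-S,0) → 51.7646 43.6884 33.5233 20.7291 4.6258 0.0000 0.0000 0.0000
k=6: j=0 S=35.0315 intr=47.9585 cont=47.5278 V=47.9585[EX]; j=1 S=44.0922 intr=38.8978 cont=38.4671 V=38.8978[EX]; j=2 S=55.4963 intr=27.4937 cont=27.0630 V=27.4937[EX]; j=3 S=69.8500 intr=13.1400 cont=12.7093 V=13.1400[EX]; j=4 S=87.9162 intr=0.0000 cont=2.3289 V=2.3289[hold]; j=5 S=110.6551 intr=0.0000 cont=0.0000 V=0.0000[hold]; j=6 S=139.2752 intr=0.0000 cont=0.0000 V=0.0000[hold]  S*(6)=69.8500
k=5: j=0 S=39.3016 intr=43.6884 cont=43.2577 V=43.6884[EX]; j=1 S=49.4667 intr=33.5233 cont=33.0926 V=33.5233[EX]; j=2 S=62.2609 intr=20.7291 cont=20.2984 V=20.7291[EX]; j=3 S=78.3642 intr=4.6258 cont=7.7599 V=7.7599[hold]; j=4 S=98.6325 intr=0.0000 cont=1.1725 V=1.1725[hold]; j=5 S=124.1431 intr=0.0000 cont=0.0000 V=0.0000[hold]  S*(5)=62.2609
k=4: j=0 S=44.0922 intr=38.8978 cont=38.4671 V=38.8978[EX]; j=1 S=55.4963 intr=27.4937 cont=27.0630 V=27.4937[EX]; j=2 S=69.8500 intr=13.1400 cont=14.2492 V=14.2492[hold]; j=3 S=87.9162 intr=0.0000 cont=4.4830 V=4.4830[hold]; j=4 S=110.6551 intr=0.0000 cont=0.5903 V=0.5903[hold]  S*(4)=55.4963
k=3: j=0 S=49.4667 intr=33.5233 cont=33.0926 V=33.5233[EX]; j=1 S=62.2609 intr=20.7291 cont=20.8434 V=20.8434[hold]; j=2 S=78.3642 intr=4.6258 cont=9.3767 V=9.3767[hold]; j=3 S=98.6325 intr=0.0000 cont=2.5471 V=2.5471[hold]  S*(3)=49.4667
k=2: j=0 S=55.4963 intr=27.4937 cont=27.1192 V=27.4937[EX]; j=1 S=69.8500 intr=13.1400 cont=15.1011 V=15.1011[hold]; j=2 S=87.9162 intr=0.0000 cont=5.9723 V=5.9723[hold]  S*(2)=55.4963
k=1: j=0 S=62.2609 intr=20.7291 cont=21.2620 V=21.2620[hold]; j=1 S=78.3642 intr=4.6258 cont=10.5374 V=10.5374[hold]  S*(1)=-
k=0: j=0 S=69.8500 intr=13.1400 cont=15.8822 V=15.8822[hold]  S*(0)=-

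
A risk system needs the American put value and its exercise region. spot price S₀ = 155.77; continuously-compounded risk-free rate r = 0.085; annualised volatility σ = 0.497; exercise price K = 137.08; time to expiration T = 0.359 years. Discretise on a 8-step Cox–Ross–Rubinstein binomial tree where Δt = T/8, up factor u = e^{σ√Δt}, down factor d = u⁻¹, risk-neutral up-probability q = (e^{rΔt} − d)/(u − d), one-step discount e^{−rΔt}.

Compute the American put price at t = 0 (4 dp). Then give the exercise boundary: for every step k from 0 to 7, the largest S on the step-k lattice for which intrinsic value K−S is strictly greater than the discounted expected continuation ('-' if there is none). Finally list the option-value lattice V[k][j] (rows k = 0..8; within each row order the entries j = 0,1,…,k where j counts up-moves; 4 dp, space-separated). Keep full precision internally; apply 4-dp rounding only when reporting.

price = 8.6404
boundary = - - - - - 92.0162 102.2324 113.5827
tree:
8.6404
12.8323 4.3762
18.5443 7.0300 1.6681
25.9498 11.0366 2.9447 0.3620
34.9604 16.8411 5.1247 0.7151 0.0000
45.0638 24.7926 8.7560 1.4125 0.0000 0.0000
54.2590 34.8476 14.5957 2.7901 0.0000 0.0000 0.0000
62.5353 45.0638 23.4973 5.5114 0.0000 0.0000 0.0000 0.0000
69.9846 54.2590 34.8476 10.8868 0.0000 0.0000 0.0000 0.0000 0.0000

params: Δt=0.04487 u=1.11103 d=0.90007 q=0.49182 e^(-rΔt)=0.99619
t_8 payoffs: 69.9846 54.2590 34.8476 10.8868 0.0000 0.0000 0.0000 0.0000 0.0000
t_7: node(7,0) S=74.5447 payoff=62.5353 vs cont=62.0134 → 62.5353 [stop]  node(7,1) S=92.0162 payoff=45.0638 vs cont=44.5419 → 45.0638 [stop]  node(7,2) S=113.5827 payoff=23.4973 vs cont=22.9754 → 23.4973 [stop]  node(7,3) S=140.2039 payoff=0.0000 vs cont=5.5114 → 5.5114 [wait]  node(7,4) S=173.0644 payoff=0.0000 vs cont=0.0000 → 0.0000 [wait]  node(7,5) S=213.6266 payoff=0.0000 vs cont=0.0000 → 0.0000 [wait]  node(7,6) S=263.6958 payoff=0.0000 vs cont=0.0000 → 0.0000 [wait]  node(7,7) S=325.4999 payoff=0.0000 vs cont=0.0000 → 0.0000 [wait]  ⇒ S*(7)=113.5827
t_6: node(6,0) S=82.8210 payoff=54.2590 vs cont=53.7371 → 54.2590 [stop]  node(6,1) S=102.2324 payoff=34.8476 vs cont=34.3258 → 34.8476 [stop]  node(6,2) S=126.1932 payoff=10.8868 vs cont=14.5957 → 14.5957 [wait]  node(6,3) S=155.7700 payoff=0.0000 vs cont=2.7901 → 2.7901 [wait]  node(6,4) S=192.2789 payoff=0.0000 vs cont=0.0000 → 0.0000 [wait]  node(6,5) S=237.3446 payoff=0.0000 vs cont=0.0000 → 0.0000 [wait]  node(6,6) S=292.9726 payoff=0.0000 vs cont=0.0000 → 0.0000 [wait]  ⇒ S*(6)=102.2324
t_5: node(5,0) S=92.0162 payoff=45.0638 vs cont=44.5419 → 45.0638 [stop]  node(5,1) S=113.5827 payoff=23.4973 vs cont=24.7926 → 24.7926 [wait]  node(5,2) S=140.2039 payoff=0.0000 vs cont=8.7560 → 8.7560 [wait]  node(5,3) S=173.0644 payoff=0.0000 vs cont=1.4125 → 1.4125 [wait]  node(5,4) S=213.6266 payoff=0.0000 vs cont=0.0000 → 0.0000 [wait]  node(5,5) S=263.6958 payoff=0.0000 vs cont=0.0000 → 0.0000 [wait]  ⇒ S*(5)=92.0162
t_4: node(4,0) S=102.2324 payoff=34.8476 vs cont=34.9604 → 34.9604 [wait]  node(4,1) S=126.1932 payoff=10.8868 vs cont=16.8411 → 16.8411 [wait]  node(4,2) S=155.7700 payoff=0.0000 vs cont=5.1247 → 5.1247 [wait]  node(4,3) S=192.2789 payoff=0.0000 vs cont=0.7151 → 0.7151 [wait]  node(4,4) S=237.3446 payoff=0.0000 vs cont=0.0000 → 0.0000 [wait]  ⇒ S*(4)=-
t_3: node(3,0) S=113.5827 payoff=23.4973 vs cont=25.9498 → 25.9498 [wait]  node(3,1) S=140.2039 payoff=0.0000 vs cont=11.0366 → 11.0366 [wait]  node(3,2) S=173.0644 payoff=0.0000 vs cont=2.9447 → 2.9447 [wait]  node(3,3) S=213.6266 payoff=0.0000 vs cont=0.3620 → 0.3620 [wait]  ⇒ S*(3)=-
t_2: node(2,0) S=126.1932 payoff=10.8868 vs cont=18.5443 → 18.5443 [wait]  node(2,1) S=155.7700 payoff=0.0000 vs cont=7.0300 → 7.0300 [wait]  node(2,2) S=192.2789 payoff=0.0000 vs cont=1.6681 → 1.6681 [wait]  ⇒ S*(2)=-
t_1: node(1,0) S=140.2039 payoff=0.0000 vs cont=12.8323 → 12.8323 [wait]  node(1,1) S=173.0644 payoff=0.0000 vs cont=4.3762 → 4.3762 [wait]  ⇒ S*(1)=-
t_0: node(0,0) S=155.7700 payoff=0.0000 vs cont=8.6404 → 8.6404 [wait]  ⇒ S*(0)=-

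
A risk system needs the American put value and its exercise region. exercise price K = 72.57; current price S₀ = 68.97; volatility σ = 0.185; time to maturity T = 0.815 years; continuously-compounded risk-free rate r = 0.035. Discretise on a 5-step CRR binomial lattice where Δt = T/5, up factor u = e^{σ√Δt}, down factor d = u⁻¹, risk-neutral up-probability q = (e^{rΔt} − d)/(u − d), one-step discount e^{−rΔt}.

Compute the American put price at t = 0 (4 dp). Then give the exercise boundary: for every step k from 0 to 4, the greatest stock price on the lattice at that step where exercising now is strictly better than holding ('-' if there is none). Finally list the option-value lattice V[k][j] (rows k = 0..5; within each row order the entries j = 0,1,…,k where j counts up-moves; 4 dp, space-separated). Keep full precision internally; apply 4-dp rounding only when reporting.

Δt=0.16300, u=1.07755, d=0.92803, q=0.51960, disc=e^(-rΔt)=0.99431
k=5 terminal: V=max(K-S,0) → 25.0943 17.4452 8.5637 0.0000 0.0000 0.0000
k=4: j=0 S=51.1575 intr=21.4125 cont=20.9996 V=21.4125[EX]; j=1 S=59.3998 intr=13.1702 cont=12.7574 V=13.1702[EX]; j=2 S=68.9700 intr=3.6000 cont=4.0906 V=4.0906[hold]; j=3 S=80.0821 intr=0.0000 cont=0.0000 V=0.0000[hold]; j=4 S=92.9846 intr=0.0000 cont=0.0000 V=0.0000[hold]  S*(4)=59.3998
k=3: j=0 S=55.1248 intr=17.4452 cont=17.0323 V=17.4452[EX]; j=1 S=64.0063 intr=8.5637 cont=8.4044 V=8.5637[EX]; j=2 S=74.3187 intr=0.0000 cont=1.9539 V=1.9539[hold]; j=3 S=86.2925 intr=0.0000 cont=0.0000 V=0.0000[hold]  S*(3)=64.0063
k=2: j=0 S=59.3998 intr=13.1702 cont=12.7574 V=13.1702[EX]; j=1 S=68.9700 intr=3.6000 cont=5.1001 V=5.1001[hold]; j=2 S=80.0821 intr=0.0000 cont=0.9333 V=0.9333[hold]  S*(2)=59.3998
k=1: j=0 S=64.0063 intr=8.5637 cont=8.9259 V=8.9259[hold]; j=1 S=74.3187 intr=0.0000 cont=2.9184 V=2.9184[hold]  S*(1)=-
k=0: j=0 S=68.9700 intr=3.6000 cont=5.7714 V=5.7714[hold]  S*(0)=-

price = 5.7714
boundary = - - 59.3998 64.0063 59.3998
tree:
5.7714
8.9259 2.9184
13.1702 5.1001 0.9333
17.4452 8.5637 1.9539 0.0000
21.4125 13.1702 4.0906 0.0000 0.0000
25.0943 17.4452 8.5637 0.0000 0.0000 0.0000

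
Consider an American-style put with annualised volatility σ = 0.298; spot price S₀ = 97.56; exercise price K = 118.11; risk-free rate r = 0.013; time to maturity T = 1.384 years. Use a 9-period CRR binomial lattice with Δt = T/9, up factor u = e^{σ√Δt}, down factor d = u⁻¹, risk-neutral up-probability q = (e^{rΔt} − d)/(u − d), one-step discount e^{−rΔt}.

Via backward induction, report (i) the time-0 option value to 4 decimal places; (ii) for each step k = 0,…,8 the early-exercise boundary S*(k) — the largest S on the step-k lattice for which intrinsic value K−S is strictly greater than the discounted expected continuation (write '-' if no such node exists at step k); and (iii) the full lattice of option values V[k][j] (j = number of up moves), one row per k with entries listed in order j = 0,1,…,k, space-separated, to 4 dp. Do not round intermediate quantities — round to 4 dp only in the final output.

params: Δt=0.15378 u=1.12396 d=0.88971 q=0.47936 e^(-rΔt)=0.99800
t_9 payoffs: 84.0292 75.0561 63.7205 49.4003 31.3099 8.4563 0.0000 0.0000 0.0000 0.0000
t_8: node(8,0) S=38.3055 payoff=79.8045 vs cont=79.5686 → 79.8045 [stop]  node(8,1) S=48.3909 payoff=69.7191 vs cont=69.4832 → 69.7191 [stop]  node(8,2) S=61.1317 payoff=56.9783 vs cont=56.7424 → 56.9783 [stop]  node(8,3) S=77.2270 payoff=40.8830 vs cont=40.6471 → 40.8830 [stop]  node(8,4) S=97.5600 payoff=20.5500 vs cont=20.3141 → 20.5500 [stop]  node(8,5) S=123.2465 payoff=0.0000 vs cont=4.3939 → 4.3939 [wait]  node(8,6) S=155.6959 payoff=0.0000 vs cont=0.0000 → 0.0000 [wait]  node(8,7) S=196.6888 payoff=0.0000 vs cont=0.0000 → 0.0000 [wait]  node(8,8) S=248.4748 payoff=0.0000 vs cont=0.0000 → 0.0000 [wait]  ⇒ S*(8)=97.5600
t_7: node(7,0) S=43.0539 payoff=75.0561 vs cont=74.8202 → 75.0561 [stop]  node(7,1) S=54.3895 payoff=63.7205 vs cont=63.4846 → 63.7205 [stop]  node(7,2) S=68.7097 payoff=49.4003 vs cont=49.1645 → 49.4003 [stop]  node(7,3) S=86.8001 payoff=31.3099 vs cont=31.0740 → 31.3099 [stop]  node(7,4) S=109.6537 payoff=8.4563 vs cont=12.7798 → 12.7798 [wait]  node(7,5) S=138.5242 payoff=0.0000 vs cont=2.2831 → 2.2831 [wait]  node(7,6) S=174.9961 payoff=0.0000 vs cont=0.0000 → 0.0000 [wait]  node(7,7) S=221.0706 payoff=0.0000 vs cont=0.0000 → 0.0000 [wait]  ⇒ S*(7)=86.8001
t_6: node(6,0) S=48.3909 payoff=69.7191 vs cont=69.4832 → 69.7191 [stop]  node(6,1) S=61.1317 payoff=56.9783 vs cont=56.7424 → 56.9783 [stop]  node(6,2) S=77.2270 payoff=40.8830 vs cont=40.6471 → 40.8830 [stop]  node(6,3) S=97.5600 payoff=20.5500 vs cont=22.3825 → 22.3825 [wait]  node(6,4) S=123.2465 payoff=0.0000 vs cont=7.7326 → 7.7326 [wait]  node(6,5) S=155.6959 payoff=0.0000 vs cont=1.1863 → 1.1863 [wait]  node(6,6) S=196.6888 payoff=0.0000 vs cont=0.0000 → 0.0000 [wait]  ⇒ S*(6)=77.2270
t_5: node(5,0) S=54.3895 payoff=63.7205 vs cont=63.4846 → 63.7205 [stop]  node(5,1) S=68.7097 payoff=49.4003 vs cont=49.1645 → 49.4003 [stop]  node(5,2) S=86.8001 payoff=31.3099 vs cont=31.9506 → 31.9506 [wait]  node(5,3) S=109.6537 payoff=8.4563 vs cont=15.3292 → 15.3292 [wait]  node(5,4) S=138.5242 payoff=0.0000 vs cont=4.5854 → 4.5854 [wait]  node(5,5) S=174.9961 payoff=0.0000 vs cont=0.6164 → 0.6164 [wait]  ⇒ S*(5)=68.7097
t_4: node(4,0) S=61.1317 payoff=56.9783 vs cont=56.7424 → 56.9783 [stop]  node(4,1) S=77.2270 payoff=40.8830 vs cont=40.9537 → 40.9537 [wait]  node(4,2) S=97.5600 payoff=20.5500 vs cont=23.9351 → 23.9351 [wait]  node(4,3) S=123.2465 payoff=0.0000 vs cont=10.1587 → 10.1587 [wait]  node(4,4) S=155.6959 payoff=0.0000 vs cont=2.6774 → 2.6774 [wait]  ⇒ S*(4)=61.1317
t_3: node(3,0) S=68.7097 payoff=49.4003 vs cont=49.1983 → 49.4003 [stop]  node(3,1) S=86.8001 payoff=31.3099 vs cont=32.7301 → 32.7301 [wait]  node(3,2) S=109.6537 payoff=8.4563 vs cont=17.2966 → 17.2966 [wait]  node(3,3) S=138.5242 payoff=0.0000 vs cont=6.5594 → 6.5594 [wait]  ⇒ S*(3)=68.7097
t_2: node(2,0) S=77.2270 payoff=40.8830 vs cont=41.3266 → 41.3266 [wait]  node(2,1) S=97.5600 payoff=20.5500 vs cont=25.2813 → 25.2813 [wait]  node(2,2) S=123.2465 payoff=0.0000 vs cont=12.1253 → 12.1253 [wait]  ⇒ S*(2)=-
t_1: node(1,0) S=86.8001 payoff=31.3099 vs cont=33.5679 → 33.5679 [wait]  node(1,1) S=109.6537 payoff=8.4563 vs cont=18.9370 → 18.9370 [wait]  ⇒ S*(1)=-
t_0: node(0,0) S=97.5600 payoff=20.5500 vs cont=26.5014 → 26.5014 [wait]  ⇒ S*(0)=-

price = 26.5014
boundary = - - - 68.7097 61.1317 68.7097 77.2270 86.8001 97.5600
tree:
26.5014
33.5679 18.9370
41.3266 25.2813 12.1253
49.4003 32.7301 17.2966 6.5594
56.9783 40.9537 23.9351 10.1587 2.6774
63.7205 49.4003 31.9506 15.3292 4.5854 0.6164
69.7191 56.9783 40.8830 22.3825 7.7326 1.1863 0.0000
75.0561 63.7205 49.4003 31.3099 12.7798 2.2831 0.0000 0.0000
79.8045 69.7191 56.9783 40.8830 20.5500 4.3939 0.0000 0.0000 0.0000
84.0292 75.0561 63.7205 49.4003 31.3099 8.4563 0.0000 0.0000 0.0000 0.0000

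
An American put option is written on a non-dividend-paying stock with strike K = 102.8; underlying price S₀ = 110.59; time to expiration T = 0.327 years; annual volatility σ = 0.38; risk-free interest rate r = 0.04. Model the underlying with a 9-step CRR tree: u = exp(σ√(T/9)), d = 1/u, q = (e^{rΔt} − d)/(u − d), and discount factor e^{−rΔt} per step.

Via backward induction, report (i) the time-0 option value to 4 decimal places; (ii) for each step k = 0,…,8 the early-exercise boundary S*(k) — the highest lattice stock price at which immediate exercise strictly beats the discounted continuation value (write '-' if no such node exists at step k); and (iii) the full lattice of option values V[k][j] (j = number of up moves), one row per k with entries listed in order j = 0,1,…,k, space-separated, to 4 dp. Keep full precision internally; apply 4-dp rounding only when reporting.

price = 5.1939
boundary = - - - - - 76.9892 82.7727 88.9906 95.6756
tree:
5.1939
7.6430 2.6797
10.9375 4.2631 1.0522
15.1498 6.6193 1.8422 0.2394
20.2045 9.9740 3.1742 0.4720 0.0000
25.8108 14.4741 5.3558 0.9303 0.0000 0.0000
31.1902 20.0273 8.7814 1.8337 0.0000 0.0000 0.0000
36.1937 25.8108 13.8094 3.6144 0.0000 0.0000 0.0000 0.0000
40.8476 31.1902 20.0273 7.1244 0.0000 0.0000 0.0000 0.0000 0.0000
45.1764 36.1937 25.8108 13.8094 0.0000 0.0000 0.0000 0.0000 0.0000 0.0000

params: Δt=0.03633 u=1.07512 d=0.93013 q=0.49193 e^(-rΔt)=0.99855
t_9 payoffs: 45.1764 36.1937 25.8108 13.8094 0.0000 0.0000 0.0000 0.0000 0.0000 0.0000
t_8: node(8,0) S=61.9524 payoff=40.8476 vs cont=40.6983 → 40.8476 [stop]  node(8,1) S=71.6098 payoff=31.1902 vs cont=31.0409 → 31.1902 [stop]  node(8,2) S=82.7727 payoff=20.0273 vs cont=19.8780 → 20.0273 [stop]  node(8,3) S=95.6756 payoff=7.1244 vs cont=7.0059 → 7.1244 [stop]  node(8,4) S=110.5900 payoff=0.0000 vs cont=0.0000 → 0.0000 [wait]  node(8,5) S=127.8293 payoff=0.0000 vs cont=0.0000 → 0.0000 [wait]  node(8,6) S=147.7559 payoff=0.0000 vs cont=0.0000 → 0.0000 [wait]  node(8,7) S=170.7888 payoff=0.0000 vs cont=0.0000 → 0.0000 [wait]  node(8,8) S=197.4121 payoff=0.0000 vs cont=0.0000 → 0.0000 [wait]  ⇒ S*(8)=95.6756
t_7: node(7,0) S=66.6063 payoff=36.1937 vs cont=36.0444 → 36.1937 [stop]  node(7,1) S=76.9892 payoff=25.8108 vs cont=25.6615 → 25.8108 [stop]  node(7,2) S=88.9906 payoff=13.8094 vs cont=13.6601 → 13.8094 [stop]  node(7,3) S=102.8629 payoff=0.0000 vs cont=3.6144 → 3.6144 [wait]  node(7,4) S=118.8976 payoff=0.0000 vs cont=0.0000 → 0.0000 [wait]  node(7,5) S=137.4319 payoff=0.0000 vs cont=0.0000 → 0.0000 [wait]  node(7,6) S=158.8554 payoff=0.0000 vs cont=0.0000 → 0.0000 [wait]  node(7,7) S=183.6185 payoff=0.0000 vs cont=0.0000 → 0.0000 [wait]  ⇒ S*(7)=88.9906
t_6: node(6,0) S=71.6098 payoff=31.1902 vs cont=31.0409 → 31.1902 [stop]  node(6,1) S=82.7727 payoff=20.0273 vs cont=19.8780 → 20.0273 [stop]  node(6,2) S=95.6756 payoff=7.1244 vs cont=8.7814 → 8.7814 [wait]  node(6,3) S=110.5900 payoff=0.0000 vs cont=1.8337 → 1.8337 [wait]  node(6,4) S=127.8293 payoff=0.0000 vs cont=0.0000 → 0.0000 [wait]  node(6,5) S=147.7559 payoff=0.0000 vs cont=0.0000 → 0.0000 [wait]  node(6,6) S=170.7888 payoff=0.0000 vs cont=0.0000 → 0.0000 [wait]  ⇒ S*(6)=82.7727
t_5: node(5,0) S=76.9892 payoff=25.8108 vs cont=25.6615 → 25.8108 [stop]  node(5,1) S=88.9906 payoff=13.8094 vs cont=14.4741 → 14.4741 [wait]  node(5,2) S=102.8629 payoff=0.0000 vs cont=5.3558 → 5.3558 [wait]  node(5,3) S=118.8976 payoff=0.0000 vs cont=0.9303 → 0.9303 [wait]  node(5,4) S=137.4319 payoff=0.0000 vs cont=0.0000 → 0.0000 [wait]  node(5,5) S=158.8554 payoff=0.0000 vs cont=0.0000 → 0.0000 [wait]  ⇒ S*(5)=76.9892
t_4: node(4,0) S=82.7727 payoff=20.0273 vs cont=20.2045 → 20.2045 [wait]  node(4,1) S=95.6756 payoff=7.1244 vs cont=9.9740 → 9.9740 [wait]  node(4,2) S=110.5900 payoff=0.0000 vs cont=3.1742 → 3.1742 [wait]  node(4,3) S=127.8293 payoff=0.0000 vs cont=0.4720 → 0.4720 [wait]  node(4,4) S=147.7559 payoff=0.0000 vs cont=0.0000 → 0.0000 [wait]  ⇒ S*(4)=-
t_3: node(3,0) S=88.9906 payoff=13.8094 vs cont=15.1498 → 15.1498 [wait]  node(3,1) S=102.8629 payoff=0.0000 vs cont=6.6193 → 6.6193 [wait]  node(3,2) S=118.8976 payoff=0.0000 vs cont=1.8422 → 1.8422 [wait]  node(3,3) S=137.4319 payoff=0.0000 vs cont=0.2394 → 0.2394 [wait]  ⇒ S*(3)=-
t_2: node(2,0) S=95.6756 payoff=7.1244 vs cont=10.9375 → 10.9375 [wait]  node(2,1) S=110.5900 payoff=0.0000 vs cont=4.2631 → 4.2631 [wait]  node(2,2) S=127.8293 payoff=0.0000 vs cont=1.0522 → 1.0522 [wait]  ⇒ S*(2)=-
t_1: node(1,0) S=102.8629 payoff=0.0000 vs cont=7.6430 → 7.6430 [wait]  node(1,1) S=118.8976 payoff=0.0000 vs cont=2.6797 → 2.6797 [wait]  ⇒ S*(1)=-
t_0: node(0,0) S=110.5900 payoff=0.0000 vs cont=5.1939 → 5.1939 [wait]  ⇒ S*(0)=-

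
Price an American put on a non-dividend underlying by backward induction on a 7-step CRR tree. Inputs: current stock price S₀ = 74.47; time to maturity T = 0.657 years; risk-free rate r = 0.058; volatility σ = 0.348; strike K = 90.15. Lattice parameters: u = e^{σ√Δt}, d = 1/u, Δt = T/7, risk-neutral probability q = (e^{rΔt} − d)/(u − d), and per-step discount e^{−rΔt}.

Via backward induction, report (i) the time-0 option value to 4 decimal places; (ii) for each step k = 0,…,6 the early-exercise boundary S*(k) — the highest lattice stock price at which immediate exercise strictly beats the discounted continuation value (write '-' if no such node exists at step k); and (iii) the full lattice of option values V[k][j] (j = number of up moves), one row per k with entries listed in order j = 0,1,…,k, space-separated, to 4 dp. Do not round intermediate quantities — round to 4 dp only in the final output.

price = 17.6064
boundary = - - 60.1697 66.9391 60.1697 66.9391 74.4700
tree:
17.6064
23.3816 11.9989
29.9803 17.0103 7.0971
36.0651 23.2109 10.9690 3.2861
41.5345 29.9803 16.3409 5.6940 0.9038
46.4509 36.0651 23.2109 9.6199 1.8135 0.0000
50.8700 41.5345 29.9803 15.6800 3.6389 0.0000 0.0000
54.8423 46.4509 36.0651 23.2109 7.3018 0.0000 0.0000 0.0000

Δt=0.09386, u=1.11250, d=0.89887, q=0.49892, disc=e^(-rΔt)=0.99457
k=7 terminal: V=max(K-S,0) → 54.8423 46.4509 36.0651 23.2109 7.3018 0.0000 0.0000 0.0000
k=6: j=0 S=39.2800 intr=50.8700 cont=50.3806 V=50.8700[EX]; j=1 S=48.6155 intr=41.5345 cont=41.0451 V=41.5345[EX]; j=2 S=60.1697 intr=29.9803 cont=29.4909 V=29.9803[EX]; j=3 S=74.4700 intr=15.6800 cont=15.1906 V=15.6800[EX]; j=4 S=92.1690 intr=0.0000 cont=3.6389 V=3.6389[hold]; j=5 S=114.0744 intr=0.0000 cont=0.0000 V=0.0000[hold]; j=6 S=141.1860 intr=0.0000 cont=0.0000 V=0.0000[hold]  S*(6)=74.4700
k=5: j=0 S=43.6991 intr=46.4509 cont=45.9615 V=46.4509[EX]; j=1 S=54.0849 intr=36.0651 cont=35.5757 V=36.0651[EX]; j=2 S=66.9391 intr=23.2109 cont=22.7215 V=23.2109[EX]; j=3 S=82.8482 intr=7.3018 cont=9.6199 V=9.6199[hold]; j=4 S=102.5384 intr=0.0000 cont=1.8135 V=1.8135[hold]; j=5 S=126.9083 intr=0.0000 cont=0.0000 V=0.0000[hold]  S*(5)=66.9391
k=4: j=0 S=48.6155 intr=41.5345 cont=41.0451 V=41.5345[EX]; j=1 S=60.1697 intr=29.9803 cont=29.4909 V=29.9803[EX]; j=2 S=74.4700 intr=15.6800 cont=16.3409 V=16.3409[hold]; j=3 S=92.1690 intr=0.0000 cont=5.6940 V=5.6940[hold]; j=4 S=114.0744 intr=0.0000 cont=0.9038 V=0.9038[hold]  S*(4)=60.1697
k=3: j=0 S=54.0849 intr=36.0651 cont=35.5757 V=36.0651[EX]; j=1 S=66.9391 intr=23.2109 cont=23.0494 V=23.2109[EX]; j=2 S=82.8482 intr=7.3018 cont=10.9690 V=10.9690[hold]; j=3 S=102.5384 intr=0.0000 cont=3.2861 V=3.2861[hold]  S*(3)=66.9391
k=2: j=0 S=60.1697 intr=29.9803 cont=29.4909 V=29.9803[EX]; j=1 S=74.4700 intr=15.6800 cont=17.0103 V=17.0103[hold]; j=2 S=92.1690 intr=0.0000 cont=7.0971 V=7.0971[hold]  S*(2)=60.1697
k=1: j=0 S=66.9391 intr=23.2109 cont=23.3816 V=23.3816[hold]; j=1 S=82.8482 intr=7.3018 cont=11.9989 V=11.9989[hold]  S*(1)=-
k=0: j=0 S=74.4700 intr=15.6800 cont=17.6064 V=17.6064[hold]  S*(0)=-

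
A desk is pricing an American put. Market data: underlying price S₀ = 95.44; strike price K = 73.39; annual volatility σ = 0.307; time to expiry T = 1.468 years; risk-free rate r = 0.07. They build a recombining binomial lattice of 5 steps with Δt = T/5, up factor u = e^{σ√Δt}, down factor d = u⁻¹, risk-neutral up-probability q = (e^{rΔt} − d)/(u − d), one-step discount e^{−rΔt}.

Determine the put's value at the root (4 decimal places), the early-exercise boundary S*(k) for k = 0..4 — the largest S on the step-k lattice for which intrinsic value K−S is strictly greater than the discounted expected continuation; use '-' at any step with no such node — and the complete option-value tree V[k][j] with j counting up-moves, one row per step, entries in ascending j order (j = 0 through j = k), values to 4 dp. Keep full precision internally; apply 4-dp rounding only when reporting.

price = 2.7494
boundary = - - - 57.9427 49.0631
tree:
2.7494
5.0387 0.7513
8.9918 1.5998 0.0000
15.4473 3.4067 0.0000 0.0000
24.3269 7.2542 0.0000 0.0000 0.0000
31.8457 15.4473 0.0000 0.0000 0.0000 0.0000

Δt=0.29360, u=1.18098, d=0.84675, q=0.52064, disc=e^(-rΔt)=0.97966
k=5 terminal: V=max(K-S,0) → 31.8457 15.4473 0.0000 0.0000 0.0000 0.0000
k=4: j=0 S=49.0631 intr=24.3269 cont=22.8340 V=24.3269[EX]; j=1 S=68.4294 intr=4.9606 cont=7.2542 V=7.2542[hold]; j=2 S=95.4400 intr=0.0000 cont=0.0000 V=0.0000[hold]; j=3 S=133.1123 intr=0.0000 cont=0.0000 V=0.0000[hold]; j=4 S=185.6546 intr=0.0000 cont=0.0000 V=0.0000[hold]  S*(4)=49.0631
k=3: j=0 S=57.9427 intr=15.4473 cont=15.1242 V=15.4473[EX]; j=1 S=80.8140 intr=0.0000 cont=3.4067 V=3.4067[hold]; j=2 S=112.7131 intr=0.0000 cont=0.0000 V=0.0000[hold]; j=3 S=157.2034 intr=0.0000 cont=0.0000 V=0.0000[hold]  S*(3)=57.9427
k=2: j=0 S=68.4294 intr=4.9606 cont=8.9918 V=8.9918[hold]; j=1 S=95.4400 intr=0.0000 cont=1.5998 V=1.5998[hold]; j=2 S=133.1123 intr=0.0000 cont=0.0000 V=0.0000[hold]  S*(2)=-
k=1: j=0 S=80.8140 intr=0.0000 cont=5.0387 V=5.0387[hold]; j=1 S=112.7131 intr=0.0000 cont=0.7513 V=0.7513[hold]  S*(1)=-
k=0: j=0 S=95.4400 intr=0.0000 cont=2.7494 V=2.7494[hold]  S*(0)=-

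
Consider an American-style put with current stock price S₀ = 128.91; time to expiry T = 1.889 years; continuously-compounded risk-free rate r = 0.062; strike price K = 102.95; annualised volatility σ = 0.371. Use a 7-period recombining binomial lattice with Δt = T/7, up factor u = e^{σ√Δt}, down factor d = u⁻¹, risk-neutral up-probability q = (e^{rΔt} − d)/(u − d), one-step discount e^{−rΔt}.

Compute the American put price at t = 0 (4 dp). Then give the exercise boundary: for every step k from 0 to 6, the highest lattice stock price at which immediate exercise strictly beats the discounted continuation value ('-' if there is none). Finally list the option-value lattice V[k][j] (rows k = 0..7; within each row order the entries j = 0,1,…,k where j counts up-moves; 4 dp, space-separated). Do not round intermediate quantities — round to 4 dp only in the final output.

price = 8.4417
boundary = - - - - 59.6330 72.3081 87.6772
tree:
8.4417
13.4189 3.6609
20.6923 6.4695 0.9256
30.6990 11.2072 1.8654 0.0000
43.3170 18.8955 3.7598 0.0000 0.0000
53.7702 30.6419 7.5777 0.0000 0.0000 0.0000
62.3910 43.3170 15.2728 0.0000 0.0000 0.0000 0.0000
69.5007 53.7702 30.6419 0.0000 0.0000 0.0000 0.0000 0.0000

Δt=0.26986  u=1.21255  d=0.82471  q=0.49547  discount=0.98341
step 7 (expiry): payoffs max(K−S,0) = 69.5007 53.7702 30.6419 0.0000 0.0000 0.0000 0.0000 0.0000
step 6: (k=6,j=0): S=40.5590, (K−S)⁺=62.3910, hold=60.6829 ⇒ V=62.3910 exercise | (k=6,j=1): S=59.6330, (K−S)⁺=43.3170, hold=41.6088 ⇒ V=43.3170 exercise | (k=6,j=2): S=87.6772, (K−S)⁺=15.2728, hold=15.2033 ⇒ V=15.2728 exercise | (k=6,j=3): S=128.9100, (K−S)⁺=0.0000, hold=0.0000 ⇒ V=0.0000 continue | (k=6,j=4): S=189.5337, (K−S)⁺=0.0000, hold=0.0000 ⇒ V=0.0000 continue | (k=6,j=5): S=278.6675, (K−S)⁺=0.0000, hold=0.0000 ⇒ V=0.0000 continue | (k=6,j=6): S=409.7192, (K−S)⁺=0.0000, hold=0.0000 ⇒ V=0.0000 continue  boundary S*=87.6772
step 5: (k=5,j=0): S=49.1798, (K−S)⁺=53.7702, hold=52.0620 ⇒ V=53.7702 exercise | (k=5,j=1): S=72.3081, (K−S)⁺=30.6419, hold=28.9338 ⇒ V=30.6419 exercise | (k=5,j=2): S=106.3131, (K−S)⁺=0.0000, hold=7.5777 ⇒ V=7.5777 continue | (k=5,j=3): S=156.3099, (K−S)⁺=0.0000, hold=0.0000 ⇒ V=0.0000 continue | (k=5,j=4): S=229.8193, (K−S)⁺=0.0000, hold=0.0000 ⇒ V=0.0000 continue | (k=5,j=5): S=337.8986, (K−S)⁺=0.0000, hold=0.0000 ⇒ V=0.0000 continue  boundary S*=72.3081
step 4: (k=4,j=0): S=59.6330, (K−S)⁺=43.3170, hold=41.6088 ⇒ V=43.3170 exercise | (k=4,j=1): S=87.6772, (K−S)⁺=15.2728, hold=18.8955 ⇒ V=18.8955 continue | (k=4,j=2): S=128.9100, (K−S)⁺=0.0000, hold=3.7598 ⇒ V=3.7598 continue | (k=4,j=3): S=189.5337, (K−S)⁺=0.0000, hold=0.0000 ⇒ V=0.0000 continue | (k=4,j=4): S=278.6675, (K−S)⁺=0.0000, hold=0.0000 ⇒ V=0.0000 continue  boundary S*=59.6330
step 3: (k=3,j=0): S=72.3081, (K−S)⁺=30.6419, hold=30.6990 ⇒ V=30.6990 continue | (k=3,j=1): S=106.3131, (K−S)⁺=0.0000, hold=11.2072 ⇒ V=11.2072 continue | (k=3,j=2): S=156.3099, (K−S)⁺=0.0000, hold=1.8654 ⇒ V=1.8654 continue | (k=3,j=3): S=229.8193, (K−S)⁺=0.0000, hold=0.0000 ⇒ V=0.0000 continue  boundary S*=-
step 2: (k=2,j=0): S=87.6772, (K−S)⁺=15.2728, hold=20.6923 ⇒ V=20.6923 continue | (k=2,j=1): S=128.9100, (K−S)⁺=0.0000, hold=6.4695 ⇒ V=6.4695 continue | (k=2,j=2): S=189.5337, (K−S)⁺=0.0000, hold=0.9256 ⇒ V=0.9256 continue  boundary S*=-
step 1: (k=1,j=0): S=106.3131, (K−S)⁺=0.0000, hold=13.4189 ⇒ V=13.4189 continue | (k=1,j=1): S=156.3099, (K−S)⁺=0.0000, hold=3.6609 ⇒ V=3.6609 continue  boundary S*=-
step 0: (k=0,j=0): S=128.9100, (K−S)⁺=0.0000, hold=8.4417 ⇒ V=8.4417 continue  boundary S*=-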